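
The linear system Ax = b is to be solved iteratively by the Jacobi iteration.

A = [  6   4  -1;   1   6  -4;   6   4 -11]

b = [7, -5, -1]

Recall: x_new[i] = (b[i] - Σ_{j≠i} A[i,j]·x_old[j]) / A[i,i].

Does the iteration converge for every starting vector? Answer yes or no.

Write A = D+L+U with D = diag(6, 6, -11).
T_J = -D⁻¹(L+U): T[0,1] = -(4)/(6) = -0.6667; T[0,0] = 0.
  T[0,:] = [+0.0000, -0.6667, +0.1667]
  T[1,:] = [-0.1667, +0.0000, +0.6667]
  T[2,:] = [+0.5455, +0.3636, +0.0000]
|eigenvalues of T|: 0.8593, 0.5421, 0.5421.
ρ = 0.8593; 0.8593 < 1, so it converges for any x₀.

yes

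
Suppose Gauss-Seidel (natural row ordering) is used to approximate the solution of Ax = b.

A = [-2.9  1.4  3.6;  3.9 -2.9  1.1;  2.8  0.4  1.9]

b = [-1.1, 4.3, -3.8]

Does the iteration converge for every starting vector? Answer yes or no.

no

Split A = D + L + U, D = diag(-2.9, -2.9, 1.9).
T_GS = -(D+L)⁻¹U: row 0 first, T[0,1] = -(1.4)/(-2.9) = +0.4828; later rows by forward substitution.
  T[0,:] = [+0.0000  +0.4828  +1.2414]
  T[1,:] = [+0.0000  +0.6492  +2.0488]
  T[2,:] = [+0.0000  -0.8481  -2.2607]
|eigenvalues of T|: 1.4217, 0.1898, 0.0000.
ρ(T) = max|λ| = 1.4217; 1.4217 > 1, so it fails to converge.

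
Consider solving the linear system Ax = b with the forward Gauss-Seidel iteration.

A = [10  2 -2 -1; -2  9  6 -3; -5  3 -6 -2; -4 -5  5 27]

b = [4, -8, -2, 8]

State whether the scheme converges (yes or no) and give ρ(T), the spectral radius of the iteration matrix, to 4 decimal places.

A = D + L + U where D = diag(10, 9, -6, 27).
GS T = -(D+L)⁻¹U: row 0 first, T[0,1] = -(2)/(10) = -0.2000; later rows by forward substitution.
  T[0,:] = [+0.0000 -0.2000 +0.2000 +0.1000]
  T[1,:] = [+0.0000 -0.0444 -0.6222 +0.3556]
  T[2,:] = [+0.0000 +0.1444 -0.4778 -0.2389]
  T[3,:] = [+0.0000 -0.0646 +0.0029 +0.1249]
|λ(T)| sorted: 0.2166, 0.1744, 0.1744, 0.0000.
ρ = 0.2166; 0.2166 < 1 ⇒ converges.

yes, ρ = 0.2166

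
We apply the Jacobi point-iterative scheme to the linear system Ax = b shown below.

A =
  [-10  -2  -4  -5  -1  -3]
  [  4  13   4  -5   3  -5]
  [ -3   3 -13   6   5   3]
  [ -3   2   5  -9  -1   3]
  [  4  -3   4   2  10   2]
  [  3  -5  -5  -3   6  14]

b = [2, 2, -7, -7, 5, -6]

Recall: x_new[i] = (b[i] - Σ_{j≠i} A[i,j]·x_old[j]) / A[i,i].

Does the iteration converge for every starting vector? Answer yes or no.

no

Write A = D+L+U with D = diag(-10, 13, -13, -9, 10, 14).
T_J = -D⁻¹(L+U): T[4,2] = -(4)/(10) = -0.4000; T[4,4] = 0.
  T[0,:] = [+0.0000, -0.2000, -0.4000, -0.5000, -0.1000, -0.3000]
  T[1,:] = [-0.3077, +0.0000, -0.3077, +0.3846, -0.2308, +0.3846]
  T[2,:] = [-0.2308, +0.2308, +0.0000, +0.4615, +0.3846, +0.2308]
  T[3,:] = [-0.3333, +0.2222, +0.5556, +0.0000, -0.1111, +0.3333]
  T[4,:] = [-0.4000, +0.3000, -0.4000, -0.2000, +0.0000, -0.2000]
  T[5,:] = [-0.2143, +0.3571, +0.3571, +0.2143, -0.4286, +0.0000]
eigenvalue magnitudes: 1.2075, 0.6980, 0.4295, 0.4295, 0.3929, 0.1136.
spectral radius ρ = 1.2075; 1.2075 > 1, so it fails to converge.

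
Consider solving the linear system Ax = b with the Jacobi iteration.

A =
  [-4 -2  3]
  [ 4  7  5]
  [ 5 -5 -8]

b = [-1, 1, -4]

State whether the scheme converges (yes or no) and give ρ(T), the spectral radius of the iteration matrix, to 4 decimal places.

Diagonal D = diag(-4, 7, -8); L, U strict lower/upper.
Jacobi T = -D⁻¹(L+U): T[0,1] = -(-2)/(-4) = -0.5000; T[0,0] = 0.
  T[0,:] = [+0.0000, -0.5000, +0.7500]
  T[1,:] = [-0.5714, +0.0000, -0.7143]
  T[2,:] = [+0.6250, -0.6250, +0.0000]
|eigenvalues of T|: 1.2611, 0.7209, 0.5402.
ρ = 1.2611; 1.2611 > 1 ⇒ diverges.

no, ρ = 1.2611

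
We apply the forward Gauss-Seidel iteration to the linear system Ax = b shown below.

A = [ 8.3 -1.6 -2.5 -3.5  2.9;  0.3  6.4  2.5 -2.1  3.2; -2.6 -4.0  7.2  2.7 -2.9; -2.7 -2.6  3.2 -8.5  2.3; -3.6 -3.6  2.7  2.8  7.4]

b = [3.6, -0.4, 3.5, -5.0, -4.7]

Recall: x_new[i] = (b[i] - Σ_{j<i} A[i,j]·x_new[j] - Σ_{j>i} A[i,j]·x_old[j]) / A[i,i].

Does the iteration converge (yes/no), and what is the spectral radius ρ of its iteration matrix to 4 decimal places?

yes, ρ = 0.9099

Write A = D+L+U with D = diag(8.3, 6.4, 7.2, -8.5, 7.4).
Gauss-Seidel: T = -(D+L)⁻¹U, row 0 first, T[0,4] = -(2.9)/(8.3) = -0.3494; later rows by forward substitution.
  T[0,:] = [+0.0000, +0.1928, +0.3012, +0.4217, -0.3494]
  T[1,:] = [+0.0000, -0.0090, -0.4047, +0.3084, -0.4836]
  T[2,:] = [+0.0000, +0.0646, -0.1161, -0.0514, +0.0079]
  T[3,:] = [+0.0000, -0.0342, -0.0156, -0.2476, +0.5325]
  T[4,:] = [+0.0000, +0.0787, -0.0021, +0.4676, -0.6096]
eigenvalue magnitudes: 0.9099, 0.1945, 0.1945, 0.1080, 0.0000.
ρ(T) = max|λ| = 0.9099; 0.9099 < 1, so it converges for any x₀.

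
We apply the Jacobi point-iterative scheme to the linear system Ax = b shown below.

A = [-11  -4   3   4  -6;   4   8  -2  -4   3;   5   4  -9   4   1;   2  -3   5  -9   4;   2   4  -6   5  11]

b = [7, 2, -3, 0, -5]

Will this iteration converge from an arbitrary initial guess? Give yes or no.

no

Split A = D + L + U, D = diag(-11, 8, -9, -9, 11).
Jacobi T = -D⁻¹(L+U): T[4,0] = -(2)/(11) = -0.1818; T[4,4] = 0.
  T[0,:] = [+0.0000 -0.3636 +0.2727 +0.3636 -0.5455]
  T[1,:] = [-0.5000 +0.0000 +0.2500 +0.5000 -0.3750]
  T[2,:] = [+0.5556 +0.4444 +0.0000 +0.4444 +0.1111]
  T[3,:] = [+0.2222 -0.3333 +0.5556 +0.0000 +0.4444]
  T[4,:] = [-0.1818 -0.3636 +0.5455 -0.4545 +0.0000]
|λ(T)| sorted: 1.1266, 0.7553, 0.5564, 0.5564, 0.4199.
spectral radius ρ = 1.1266; 1.1266 > 1: divergent.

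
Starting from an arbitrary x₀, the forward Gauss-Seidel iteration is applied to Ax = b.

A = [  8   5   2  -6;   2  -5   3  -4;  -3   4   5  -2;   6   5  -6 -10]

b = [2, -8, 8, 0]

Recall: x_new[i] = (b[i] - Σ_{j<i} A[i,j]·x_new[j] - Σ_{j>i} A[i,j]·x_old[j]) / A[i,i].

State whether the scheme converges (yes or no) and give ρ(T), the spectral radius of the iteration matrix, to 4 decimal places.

A = D + L + U where D = diag(8, -5, 5, -10).
Gauss-Seidel: T = -(D+L)⁻¹U, row 0 first, T[0,3] = -(-6)/(8) = +0.7500; later rows by forward substitution.
  T[0,:] = [+0.0000, -0.6250, -0.2500, +0.7500]
  T[1,:] = [+0.0000, -0.2500, +0.5000, -0.5000]
  T[2,:] = [+0.0000, -0.1750, -0.5500, +1.2500]
  T[3,:] = [+0.0000, -0.3950, +0.4300, -0.5500]
eigenvalue magnitudes: 1.4418, 0.2498, 0.2498, 0.0000.
ρ = 1.4418; 1.4418 > 1 ⇒ diverges.

no, ρ = 1.4418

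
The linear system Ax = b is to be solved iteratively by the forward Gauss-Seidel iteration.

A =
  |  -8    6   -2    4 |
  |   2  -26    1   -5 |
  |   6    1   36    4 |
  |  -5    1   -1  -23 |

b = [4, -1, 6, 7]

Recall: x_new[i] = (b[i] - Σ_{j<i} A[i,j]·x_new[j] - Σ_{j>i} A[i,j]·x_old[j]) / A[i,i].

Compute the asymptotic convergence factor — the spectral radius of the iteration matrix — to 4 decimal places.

Let D = diag(-8, -26, 36, -23); L, U the strict triangles.
Gauss-Seidel: T = -(D+L)⁻¹U, row 0 first, T[0,3] = -(4)/(-8) = +0.5000; later rows by forward substitution.
  T[0,:] = [+0.0000 +0.7500 -0.2500 +0.5000]
  T[1,:] = [+0.0000 +0.0577 +0.0192 -0.1538]
  T[2,:] = [+0.0000 -0.1266 +0.0411 -0.1902]
  T[3,:] = [+0.0000 -0.1550 +0.0534 -0.1071]
|λ(T)| sorted: 0.1511, 0.1214, 0.0380, 0.0000.
ρ = 0.1511; 0.1511 < 1: convergent.

0.1511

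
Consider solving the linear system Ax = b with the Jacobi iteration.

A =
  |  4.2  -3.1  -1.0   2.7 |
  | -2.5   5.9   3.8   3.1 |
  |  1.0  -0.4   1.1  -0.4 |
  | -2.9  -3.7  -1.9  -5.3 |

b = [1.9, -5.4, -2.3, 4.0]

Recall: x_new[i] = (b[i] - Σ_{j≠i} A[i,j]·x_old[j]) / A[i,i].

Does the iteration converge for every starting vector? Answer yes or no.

no

Diagonal D = diag(4.2, 5.9, 1.1, -5.3); L, U strict lower/upper.
T_J = -D⁻¹(L+U): T[2,3] = -(-0.4)/(1.1) = +0.3636; T[2,2] = 0.
  T[0,:] = [+0.0000  +0.7381  +0.2381  -0.6429]
  T[1,:] = [+0.4237  +0.0000  -0.6441  -0.5254]
  T[2,:] = [-0.9091  +0.3636  +0.0000  +0.3636]
  T[3,:] = [-0.5472  -0.6981  -0.3585  +0.0000]
|roots of det(T-λI)|: 1.2116, 0.8067, 0.8067, 0.5940.
ρ(T) = max|λ| = 1.2116; 1.2116 > 1 ⇒ diverges.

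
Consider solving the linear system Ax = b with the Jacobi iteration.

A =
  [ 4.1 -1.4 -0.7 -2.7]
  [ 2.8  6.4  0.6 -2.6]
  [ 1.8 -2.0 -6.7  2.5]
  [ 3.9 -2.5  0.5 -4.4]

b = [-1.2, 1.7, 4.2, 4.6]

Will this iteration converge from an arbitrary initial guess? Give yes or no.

Let D = diag(4.1, 6.4, -6.7, -4.4); L, U the strict triangles.
Jacobi T = -D⁻¹(L+U): T[0,1] = -(-1.4)/(4.1) = +0.3415; T[0,0] = 0.
  T[0,:] = [+0.0000 +0.3415 +0.1707 +0.6585]
  T[1,:] = [-0.4375 +0.0000 -0.0938 +0.4062]
  T[2,:] = [+0.2687 -0.2985 +0.0000 +0.3731]
  T[3,:] = [+0.8864 -0.5682 +0.1136 +0.0000]
moduli |λ_i(T)| = 0.8777, 0.6525, 0.6525, 0.0292.
spectral radius ρ = 0.8777; 0.8777 < 1 ⇒ converges.

yes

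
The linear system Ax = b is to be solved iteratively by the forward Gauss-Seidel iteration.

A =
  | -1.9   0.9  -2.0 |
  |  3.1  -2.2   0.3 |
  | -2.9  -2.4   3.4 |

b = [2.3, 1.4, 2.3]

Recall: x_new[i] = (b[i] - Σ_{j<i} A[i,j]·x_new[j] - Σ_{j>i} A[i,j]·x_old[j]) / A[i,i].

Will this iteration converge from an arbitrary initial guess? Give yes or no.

Let D = diag(-1.9, -2.2, 3.4); L, U the strict triangles.
Gauss-Seidel: T = -(D+L)⁻¹U, row 0 first, T[0,1] = -(0.9)/(-1.9) = +0.4737; later rows by forward substitution.
  T[0,:] = [+0.0000 +0.4737 -1.0526]
  T[1,:] = [+0.0000 +0.6675 -1.3469]
  T[2,:] = [+0.0000 +0.8752 -1.8486]
|eigenvalues of T|: 1.2261, 0.0449, 0.0000.
spectral radius ρ = 1.2261; 1.2261 > 1 ⇒ diverges.

no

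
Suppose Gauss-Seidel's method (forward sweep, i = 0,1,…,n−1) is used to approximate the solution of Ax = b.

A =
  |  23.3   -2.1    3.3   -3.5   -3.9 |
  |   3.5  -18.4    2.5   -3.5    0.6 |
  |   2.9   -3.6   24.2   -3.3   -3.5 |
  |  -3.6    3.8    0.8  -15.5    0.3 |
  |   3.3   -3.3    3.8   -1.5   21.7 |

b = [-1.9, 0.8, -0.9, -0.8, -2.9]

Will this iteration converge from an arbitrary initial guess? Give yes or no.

yes

A = D + L + U where D = diag(23.3, -18.4, 24.2, -15.5, 21.7).
Gauss-Seidel: T = -(D+L)⁻¹U, row 0 first, T[0,2] = -(3.3)/(23.3) = -0.1416; later rows by forward substitution.
  T[0,:] = [+0.0000 +0.0901 -0.1416 +0.1502 +0.1674]
  T[1,:] = [+0.0000 +0.0171 +0.1089 -0.1616 +0.0644]
  T[2,:] = [+0.0000 -0.0083 +0.0332 +0.0943 +0.1342]
  T[3,:] = [+0.0000 -0.0172 +0.0613 -0.0696 +0.0032]
  T[4,:] = [+0.0000 -0.0108 +0.0365 -0.0688 -0.0389]
moduli |λ_i(T)| = 0.1591, 0.0571, 0.0571, 0.0095, 0.0000.
spectral radius ρ = 0.1591; 0.1591 < 1: convergent.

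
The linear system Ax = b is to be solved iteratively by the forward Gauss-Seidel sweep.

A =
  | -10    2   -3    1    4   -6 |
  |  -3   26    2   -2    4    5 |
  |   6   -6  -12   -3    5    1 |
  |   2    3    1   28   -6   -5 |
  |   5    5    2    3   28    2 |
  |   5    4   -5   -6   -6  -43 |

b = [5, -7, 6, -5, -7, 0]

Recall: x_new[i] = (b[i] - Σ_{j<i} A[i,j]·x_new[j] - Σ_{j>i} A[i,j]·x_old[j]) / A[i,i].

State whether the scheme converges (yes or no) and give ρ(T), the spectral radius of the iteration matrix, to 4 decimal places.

yes, ρ = 0.3157

A = D + L + U where D = diag(-10, 26, -12, 28, 28, -43).
GS T = -(D+L)⁻¹U: row 0 first, T[0,2] = -(-3)/(-10) = -0.3000; later rows by forward substitution.
  T[0,:] = [+0.0000  +0.2000  -0.3000  +0.1000  +0.4000  -0.6000]
  T[1,:] = [+0.0000  +0.0231  -0.1115  +0.0885  -0.1077  -0.2615]
  T[2,:] = [+0.0000  +0.0885  -0.0942  -0.2442  +0.6705  -0.0859]
  T[3,:] = [+0.0000  -0.0199  +0.0367  -0.0079  +0.1733  +0.2525]
  T[4,:] = [+0.0000  -0.0440  +0.0763  -0.0154  -0.1187  +0.0615]
  T[5,:] = [+0.0000  +0.0240  -0.0501  +0.0515  -0.0491  -0.1279]
|eigenvalues of T|: 0.3157, 0.1125, 0.0746, 0.0746, 0.0347, 0.0000.
ρ = 0.3157; 0.3157 < 1 ⇒ converges.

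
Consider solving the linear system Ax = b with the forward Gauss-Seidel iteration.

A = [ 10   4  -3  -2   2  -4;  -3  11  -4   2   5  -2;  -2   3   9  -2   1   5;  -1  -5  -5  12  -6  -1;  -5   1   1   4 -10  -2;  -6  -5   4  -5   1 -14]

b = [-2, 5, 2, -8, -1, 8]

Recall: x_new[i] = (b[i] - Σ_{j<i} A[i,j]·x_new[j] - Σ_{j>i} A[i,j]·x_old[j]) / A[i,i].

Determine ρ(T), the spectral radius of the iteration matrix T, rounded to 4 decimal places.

0.8416

Diagonal D = diag(10, 11, 9, 12, -10, -14); L, U strict lower/upper.
T_GS = -(D+L)⁻¹U: row 0 first, T[0,3] = -(-2)/(10) = +0.2000; later rows by forward substitution.
  T[0,:] = [+0.0000  -0.4000  +0.3000  +0.2000  -0.2000  +0.4000]
  T[1,:] = [+0.0000  -0.1091  +0.4455  -0.1273  -0.5091  +0.2909]
  T[2,:] = [+0.0000  -0.0525  -0.0818  +0.3091  +0.0141  -0.5636]
  T[3,:] = [+0.0000  -0.1007  +0.1765  +0.0924  +0.2771  +0.0030]
  T[4,:] = [+0.0000  +0.1436  -0.0430  -0.0448  +0.1613  -0.4261]
  T[5,:] = [+0.0000  +0.2416  -0.3772  +0.0118  +0.1841  -0.4679]
|roots of det(T-λI)|: 0.8416, 0.3764, 0.3571, 0.3571, 0.0343, 0.0000.
ρ = 0.8416; 0.8416 < 1 ⇒ converges.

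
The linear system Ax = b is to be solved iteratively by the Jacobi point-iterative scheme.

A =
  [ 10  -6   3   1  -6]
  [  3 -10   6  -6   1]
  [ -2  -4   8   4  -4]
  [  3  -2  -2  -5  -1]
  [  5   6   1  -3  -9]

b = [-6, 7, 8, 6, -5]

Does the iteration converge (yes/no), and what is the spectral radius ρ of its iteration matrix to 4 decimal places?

no, ρ = 1.2894

A = D + L + U where D = diag(10, -10, 8, -5, -9).
Jacobi T = -D⁻¹(L+U): T[1,3] = -(-6)/(-10) = -0.6000; T[1,1] = 0.
  T[0,:] = [+0.0000  +0.6000  -0.3000  -0.1000  +0.6000]
  T[1,:] = [+0.3000  +0.0000  +0.6000  -0.6000  +0.1000]
  T[2,:] = [+0.2500  +0.5000  +0.0000  -0.5000  +0.5000]
  T[3,:] = [+0.6000  -0.4000  -0.4000  +0.0000  -0.2000]
  T[4,:] = [+0.5556  +0.6667  +0.1111  -0.3333  +0.0000]
|roots of det(T-λI)|: 1.2894, 0.6928, 0.5879, 0.2554, 0.2468.
spectral radius ρ = 1.2894; 1.2894 > 1: divergent.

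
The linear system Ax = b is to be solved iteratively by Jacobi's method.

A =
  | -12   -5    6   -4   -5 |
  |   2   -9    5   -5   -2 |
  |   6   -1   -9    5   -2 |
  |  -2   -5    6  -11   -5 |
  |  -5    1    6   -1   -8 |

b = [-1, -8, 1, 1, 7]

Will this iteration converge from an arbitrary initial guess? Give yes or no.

no

Write A = D+L+U with D = diag(-12, -9, -9, -11, -8).
T_J = -D⁻¹(L+U): T[3,1] = -(-5)/(-11) = -0.4545; T[3,3] = 0.
  T[0,:] = [+0.0000, -0.4167, +0.5000, -0.3333, -0.4167]
  T[1,:] = [+0.2222, +0.0000, +0.5556, -0.5556, -0.2222]
  T[2,:] = [+0.6667, -0.1111, +0.0000, +0.5556, -0.2222]
  T[3,:] = [-0.1818, -0.4545, +0.5455, +0.0000, -0.4545]
  T[4,:] = [-0.6250, +0.1250, +0.7500, -0.1250, +0.0000]
|roots of det(T-λI)|: 1.3264, 0.6728, 0.6728, 0.3528, 0.0488.
spectral radius ρ = 1.3264; 1.3264 > 1, so it fails to converge.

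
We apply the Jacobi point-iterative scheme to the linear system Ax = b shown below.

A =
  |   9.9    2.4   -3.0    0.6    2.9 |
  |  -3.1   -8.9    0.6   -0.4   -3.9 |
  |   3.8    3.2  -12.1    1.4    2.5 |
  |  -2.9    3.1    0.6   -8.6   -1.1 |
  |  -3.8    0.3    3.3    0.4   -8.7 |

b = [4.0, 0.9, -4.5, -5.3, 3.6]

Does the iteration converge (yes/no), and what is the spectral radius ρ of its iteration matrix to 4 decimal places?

Split A = D + L + U, D = diag(9.9, -8.9, -12.1, -8.6, -8.7).
Jacobi: T = -D⁻¹(L+U), T[1,2] = -(0.6)/(-8.9) = +0.0674; T[1,1] = 0.
  T[0,:] = [+0.0000 -0.2424 +0.3030 -0.0606 -0.2929]
  T[1,:] = [-0.3483 +0.0000 +0.0674 -0.0449 -0.4382]
  T[2,:] = [+0.3140 +0.2645 +0.0000 +0.1157 +0.2066]
  T[3,:] = [-0.3372 +0.3605 +0.0698 +0.0000 -0.1279]
  T[4,:] = [-0.4368 +0.0345 +0.3793 +0.0460 +0.0000]
eigenvalue magnitudes: 0.8209, 0.3901, 0.3901, 0.3495, 0.0703.
ρ = 0.8209; 0.8209 < 1: convergent.

yes, ρ = 0.8209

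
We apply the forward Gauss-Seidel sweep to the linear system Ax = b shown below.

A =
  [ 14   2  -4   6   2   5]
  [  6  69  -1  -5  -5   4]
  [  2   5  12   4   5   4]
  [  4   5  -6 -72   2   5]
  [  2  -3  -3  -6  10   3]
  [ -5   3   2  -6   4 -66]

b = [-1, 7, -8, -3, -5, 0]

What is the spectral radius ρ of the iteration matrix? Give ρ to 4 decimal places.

Diagonal D = diag(14, 69, 12, -72, 10, -66); L, U strict lower/upper.
Gauss-Seidel: T = -(D+L)⁻¹U, row 0 first, T[0,1] = -(2)/(14) = -0.1429; later rows by forward substitution.
  T[0,:] = [+0.0000, -0.1429, +0.2857, -0.4286, -0.1429, -0.3571]
  T[1,:] = [+0.0000, +0.0124, -0.0104, +0.1097, +0.0849, -0.0269]
  T[2,:] = [+0.0000, +0.0186, -0.0433, -0.3076, -0.4282, -0.2626]
  T[3,:] = [+0.0000, -0.0086, +0.0188, +0.0094, +0.0614, +0.0696]
  T[4,:] = [+0.0000, +0.0327, -0.0620, +0.0320, -0.0376, -0.2737]
  T[5,:] = [+0.0000, +0.0147, -0.0289, +0.0292, -0.0062, -0.0050]
|eigenvalues of T|: 0.2467, 0.1170, 0.1170, 0.0231, 0.0056, 0.0000.
ρ(T) = max|λ| = 0.2467; 0.2467 < 1: convergent.

0.2467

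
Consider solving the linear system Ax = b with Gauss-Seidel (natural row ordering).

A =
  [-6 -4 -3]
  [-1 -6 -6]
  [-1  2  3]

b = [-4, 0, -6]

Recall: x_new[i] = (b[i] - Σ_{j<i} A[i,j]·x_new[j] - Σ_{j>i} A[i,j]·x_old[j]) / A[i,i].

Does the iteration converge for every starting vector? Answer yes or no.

yes

Write A = D+L+U with D = diag(-6, -6, 3).
Gauss-Seidel: T = -(D+L)⁻¹U, row 0 first, T[0,1] = -(-4)/(-6) = -0.6667; later rows by forward substitution.
  T[0,:] = [+0.0000 -0.6667 -0.5000]
  T[1,:] = [+0.0000 +0.1111 -0.9167]
  T[2,:] = [+0.0000 -0.2963 +0.4444]
|eigenvalues of T|: 0.8249, 0.2694, 0.0000.
spectral radius ρ = 0.8249; 0.8249 < 1: convergent.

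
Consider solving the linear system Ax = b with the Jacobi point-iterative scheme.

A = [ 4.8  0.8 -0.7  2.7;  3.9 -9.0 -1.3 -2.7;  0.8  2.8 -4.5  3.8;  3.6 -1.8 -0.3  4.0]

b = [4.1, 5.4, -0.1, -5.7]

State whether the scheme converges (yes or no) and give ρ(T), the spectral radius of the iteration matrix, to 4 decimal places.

yes, ρ = 0.8656

Split A = D + L + U, D = diag(4.8, -9, -4.5, 4).
Jacobi T = -D⁻¹(L+U): T[2,3] = -(3.8)/(-4.5) = +0.8444; T[2,2] = 0.
  T[0,:] = [+0.0000, -0.1667, +0.1458, -0.5625]
  T[1,:] = [+0.4333, +0.0000, -0.1444, -0.3000]
  T[2,:] = [+0.1778, +0.6222, +0.0000, +0.8444]
  T[3,:] = [-0.9000, +0.4500, +0.0750, +0.0000]
moduli |λ_i(T)| = 0.8656, 0.5222, 0.5222, 0.3372.
ρ = 0.8656; 0.8656 < 1 ⇒ converges.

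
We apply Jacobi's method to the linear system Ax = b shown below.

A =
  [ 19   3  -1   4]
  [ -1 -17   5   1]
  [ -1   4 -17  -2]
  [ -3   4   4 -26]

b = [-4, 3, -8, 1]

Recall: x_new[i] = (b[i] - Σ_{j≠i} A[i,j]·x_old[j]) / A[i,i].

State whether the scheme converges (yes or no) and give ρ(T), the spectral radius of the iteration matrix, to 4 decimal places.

Split A = D + L + U, D = diag(19, -17, -17, -26).
Jacobi T = -D⁻¹(L+U): T[1,2] = -(5)/(-17) = +0.2941; T[1,1] = 0.
  T[0,:] = [+0.0000  -0.1579  +0.0526  -0.2105]
  T[1,:] = [-0.0588  +0.0000  +0.2941  +0.0588]
  T[2,:] = [-0.0588  +0.2353  +0.0000  -0.1176]
  T[3,:] = [-0.1154  +0.1538  +0.1538  +0.0000]
|λ(T)| sorted: 0.3063, 0.2231, 0.1724, 0.0892.
ρ(T) = max|λ| = 0.3063; 0.3063 < 1, so it converges for any x₀.

yes, ρ = 0.3063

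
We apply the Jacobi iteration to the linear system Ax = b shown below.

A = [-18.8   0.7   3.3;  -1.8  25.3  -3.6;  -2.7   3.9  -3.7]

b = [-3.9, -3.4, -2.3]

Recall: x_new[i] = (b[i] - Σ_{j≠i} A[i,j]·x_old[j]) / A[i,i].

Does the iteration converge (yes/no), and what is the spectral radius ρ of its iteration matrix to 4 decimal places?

yes, ρ = 0.2488

A = D + L + U where D = diag(-18.8, 25.3, -3.7).
Jacobi T = -D⁻¹(L+U): T[1,0] = -(-1.8)/(25.3) = +0.0711; T[1,1] = 0.
  T[0,:] = [+0.0000, +0.0372, +0.1755]
  T[1,:] = [+0.0711, +0.0000, +0.1423]
  T[2,:] = [-0.7297, +1.0541, +0.0000]
moduli |λ_i(T)| = 0.2488, 0.1933, 0.1933.
spectral radius ρ = 0.2488; 0.2488 < 1: convergent.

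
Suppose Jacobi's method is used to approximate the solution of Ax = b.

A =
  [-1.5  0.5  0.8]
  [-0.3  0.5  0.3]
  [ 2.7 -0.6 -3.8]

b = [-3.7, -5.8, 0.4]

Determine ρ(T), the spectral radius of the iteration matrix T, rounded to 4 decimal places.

0.9376

Let D = diag(-1.5, 0.5, -3.8); L, U the strict triangles.
T_J = -D⁻¹(L+U): T[1,2] = -(0.3)/(0.5) = -0.6000; T[1,1] = 0.
  T[0,:] = [+0.0000, +0.3333, +0.5333]
  T[1,:] = [+0.6000, +0.0000, -0.6000]
  T[2,:] = [+0.7105, -0.1579, +0.0000]
moduli |λ_i(T)| = 0.9376, 0.5885, 0.3491.
ρ(T) = max|λ| = 0.9376; 0.9376 < 1 ⇒ converges.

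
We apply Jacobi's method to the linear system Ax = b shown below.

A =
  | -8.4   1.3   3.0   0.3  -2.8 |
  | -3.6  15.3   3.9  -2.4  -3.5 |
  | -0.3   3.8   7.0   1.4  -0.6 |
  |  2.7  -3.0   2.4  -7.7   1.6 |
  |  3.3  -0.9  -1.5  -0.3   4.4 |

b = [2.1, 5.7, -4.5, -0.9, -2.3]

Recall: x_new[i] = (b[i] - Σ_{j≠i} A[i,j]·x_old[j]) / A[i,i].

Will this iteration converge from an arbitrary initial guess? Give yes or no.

Let D = diag(-8.4, 15.3, 7, -7.7, 4.4); L, U the strict triangles.
Jacobi T = -D⁻¹(L+U): T[3,4] = -(1.6)/(-7.7) = +0.2078; T[3,3] = 0.
  T[0,:] = [+0.0000, +0.1548, +0.3571, +0.0357, -0.3333]
  T[1,:] = [+0.2353, +0.0000, -0.2549, +0.1569, +0.2288]
  T[2,:] = [+0.0429, -0.5429, +0.0000, -0.2000, +0.0857]
  T[3,:] = [+0.3506, -0.3896, +0.3117, +0.0000, +0.2078]
  T[4,:] = [-0.7500, +0.2045, +0.3409, +0.0682, +0.0000]
eigenvalue magnitudes: 0.8833, 0.4948, 0.4629, 0.4629, 0.0944.
ρ = 0.8833; 0.8833 < 1 ⇒ converges.

yes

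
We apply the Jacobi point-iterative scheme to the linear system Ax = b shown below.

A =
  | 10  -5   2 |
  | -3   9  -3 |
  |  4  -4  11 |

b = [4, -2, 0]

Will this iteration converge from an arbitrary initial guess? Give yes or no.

yes

Diagonal D = diag(10, 9, 11); L, U strict lower/upper.
Jacobi: T = -D⁻¹(L+U), T[0,1] = -(-5)/(10) = +0.5000; T[0,0] = 0.
  T[0,:] = [+0.0000 +0.5000 -0.2000]
  T[1,:] = [+0.3333 +0.0000 +0.3333]
  T[2,:] = [-0.3636 +0.3636 +0.0000]
|eigenvalues of T|: 0.6948, 0.3495, 0.3495.
spectral radius ρ = 0.6948; 0.6948 < 1, so it converges for any x₀.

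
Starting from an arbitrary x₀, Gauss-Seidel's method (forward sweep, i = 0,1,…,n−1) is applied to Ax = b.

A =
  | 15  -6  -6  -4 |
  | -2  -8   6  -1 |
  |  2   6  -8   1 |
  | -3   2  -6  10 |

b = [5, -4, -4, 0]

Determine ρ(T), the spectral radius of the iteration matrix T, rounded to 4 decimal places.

0.6461

A = D + L + U where D = diag(15, -8, -8, 10).
GS T = -(D+L)⁻¹U: row 0 first, T[0,2] = -(-6)/(15) = +0.4000; later rows by forward substitution.
  T[0,:] = [+0.0000 +0.4000 +0.4000 +0.2667]
  T[1,:] = [+0.0000 -0.1000 +0.6500 -0.1917]
  T[2,:] = [+0.0000 +0.0250 +0.5875 +0.0479]
  T[3,:] = [+0.0000 +0.1550 +0.3425 +0.1471]
|roots of det(T-λI)|: 0.6461, 0.1320, 0.1320, 0.0000.
ρ = 0.6461; 0.6461 < 1: convergent.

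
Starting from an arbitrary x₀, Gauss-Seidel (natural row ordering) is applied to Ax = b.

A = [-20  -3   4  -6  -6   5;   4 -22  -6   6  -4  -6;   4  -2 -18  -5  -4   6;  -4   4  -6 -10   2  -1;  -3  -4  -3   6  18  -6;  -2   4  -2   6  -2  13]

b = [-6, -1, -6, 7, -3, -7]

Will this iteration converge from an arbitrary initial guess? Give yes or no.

A = D + L + U where D = diag(-20, -22, -18, -10, 18, 13).
T_GS = -(D+L)⁻¹U: row 0 first, T[0,1] = -(-3)/(-20) = -0.1500; later rows by forward substitution.
  T[0,:] = [+0.0000 -0.1500 +0.2000 -0.3000 -0.3000 +0.2500]
  T[1,:] = [+0.0000 -0.0273 -0.2364 +0.2182 -0.2364 -0.2273]
  T[2,:] = [+0.0000 -0.0303 +0.0707 -0.3687 -0.2626 +0.4141]
  T[3,:] = [+0.0000 +0.0673 -0.2170 +0.4285 +0.3830 -0.5394]
  T[4,:] = [+0.0000 -0.0585 +0.0649 -0.2058 -0.2740 +0.5733]
  T[5,:] = [+0.0000 -0.0594 +0.2245 -0.3994 -0.2328 +0.5093]
eigenvalue magnitudes: 0.9258, 0.2112, 0.1490, 0.1242, 0.0322, 0.0000.
ρ(T) = max|λ| = 0.9258; 0.9258 < 1, so it converges for any x₀.

yes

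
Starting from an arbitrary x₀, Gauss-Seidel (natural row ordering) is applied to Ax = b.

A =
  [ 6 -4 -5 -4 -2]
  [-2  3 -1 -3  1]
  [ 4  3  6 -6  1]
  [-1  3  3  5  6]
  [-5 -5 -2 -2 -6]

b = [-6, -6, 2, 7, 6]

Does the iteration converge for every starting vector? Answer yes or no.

no

A = D + L + U where D = diag(6, 3, 6, 5, -6).
GS T = -(D+L)⁻¹U: row 0 first, T[0,3] = -(-4)/(6) = +0.6667; later rows by forward substitution.
  T[0,:] = [+0.0000  +0.6667  +0.8333  +0.6667  +0.3333]
  T[1,:] = [+0.0000  +0.4444  +0.8889  +1.4444  -0.1111]
  T[2,:] = [+0.0000  -0.6667  -1.0000  -0.1667  -0.3333]
  T[3,:] = [+0.0000  +0.2667  +0.2333  -0.6333  -0.8667]
  T[4,:] = [+0.0000  -0.7926  -1.1796  -1.4926  +0.2148]
|eigenvalues of T|: 1.4392, 1.1533, 1.1533, 0.1161, 0.0000.
ρ = 1.4392; 1.4392 > 1 ⇒ diverges.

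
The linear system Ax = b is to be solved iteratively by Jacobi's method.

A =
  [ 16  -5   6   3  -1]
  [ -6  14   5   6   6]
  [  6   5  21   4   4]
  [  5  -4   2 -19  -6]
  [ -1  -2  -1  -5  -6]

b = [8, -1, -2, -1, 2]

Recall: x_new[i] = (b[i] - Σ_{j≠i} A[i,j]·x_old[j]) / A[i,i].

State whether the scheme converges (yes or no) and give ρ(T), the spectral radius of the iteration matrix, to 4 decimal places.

A = D + L + U where D = diag(16, 14, 21, -19, -6).
T_J = -D⁻¹(L+U): T[4,2] = -(-1)/(-6) = -0.1667; T[4,4] = 0.
  T[0,:] = [+0.0000, +0.3125, -0.3750, -0.1875, +0.0625]
  T[1,:] = [+0.4286, +0.0000, -0.3571, -0.4286, -0.4286]
  T[2,:] = [-0.2857, -0.2381, +0.0000, -0.1905, -0.1905]
  T[3,:] = [+0.2632, -0.2105, +0.1053, +0.0000, -0.3158]
  T[4,:] = [-0.1667, -0.3333, -0.1667, -0.8333, +0.0000]
eigenvalue magnitudes: 0.8845, 0.6585, 0.5050, 0.2785, 0.0006.
ρ = 0.8845; 0.8845 < 1, so it converges for any x₀.

yes, ρ = 0.8845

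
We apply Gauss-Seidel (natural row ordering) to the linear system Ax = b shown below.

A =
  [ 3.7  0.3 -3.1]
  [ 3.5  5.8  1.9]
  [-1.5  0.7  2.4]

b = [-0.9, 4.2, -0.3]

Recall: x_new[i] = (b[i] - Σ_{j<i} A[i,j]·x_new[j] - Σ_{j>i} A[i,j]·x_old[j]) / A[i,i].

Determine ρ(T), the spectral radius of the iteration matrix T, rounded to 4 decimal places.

A = D + L + U where D = diag(3.7, 5.8, 2.4).
Gauss-Seidel: T = -(D+L)⁻¹U, row 0 first, T[0,1] = -(0.3)/(3.7) = -0.0811; later rows by forward substitution.
  T[0,:] = [+0.0000  -0.0811  +0.8378]
  T[1,:] = [+0.0000  +0.0489  -0.8332]
  T[2,:] = [+0.0000  -0.0649  +0.7667]
moduli |λ_i(T)| = 0.8355, 0.0199, 0.0000.
ρ(T) = max|λ| = 0.8355; 0.8355 < 1, so it converges for any x₀.

0.8355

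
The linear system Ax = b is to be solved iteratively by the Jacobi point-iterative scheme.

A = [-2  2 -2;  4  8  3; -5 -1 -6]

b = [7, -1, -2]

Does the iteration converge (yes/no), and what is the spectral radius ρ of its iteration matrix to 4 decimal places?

yes, ρ = 0.8215

Write A = D+L+U with D = diag(-2, 8, -6).
T_J = -D⁻¹(L+U): T[1,0] = -(4)/(8) = -0.5000; T[1,1] = 0.
  T[0,:] = [+0.0000, +1.0000, -1.0000]
  T[1,:] = [-0.5000, +0.0000, -0.3750]
  T[2,:] = [-0.8333, -0.1667, +0.0000]
|roots of det(T-λI)|: 0.8215, 0.5282, 0.5282.
ρ(T) = max|λ| = 0.8215; 0.8215 < 1: convergent.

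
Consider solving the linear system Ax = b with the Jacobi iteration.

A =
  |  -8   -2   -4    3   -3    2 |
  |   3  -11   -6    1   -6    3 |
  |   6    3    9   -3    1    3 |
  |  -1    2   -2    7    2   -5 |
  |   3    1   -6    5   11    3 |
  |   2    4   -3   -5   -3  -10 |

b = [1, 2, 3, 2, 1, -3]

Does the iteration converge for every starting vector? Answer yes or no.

A = D + L + U where D = diag(-8, -11, 9, 7, 11, -10).
Jacobi: T = -D⁻¹(L+U), T[4,2] = -(-6)/(11) = +0.5455; T[4,4] = 0.
  T[0,:] = [+0.0000, -0.2500, -0.5000, +0.3750, -0.3750, +0.2500]
  T[1,:] = [+0.2727, +0.0000, -0.5455, +0.0909, -0.5455, +0.2727]
  T[2,:] = [-0.6667, -0.3333, +0.0000, +0.3333, -0.1111, -0.3333]
  T[3,:] = [+0.1429, -0.2857, +0.2857, +0.0000, -0.2857, +0.7143]
  T[4,:] = [-0.2727, -0.0909, +0.5455, -0.4545, +0.0000, -0.2727]
  T[5,:] = [+0.2000, +0.4000, -0.3000, -0.5000, -0.3000, +0.0000]
|λ(T)| sorted: 1.1594, 0.6038, 0.6038, 0.4093, 0.4093, 0.1009.
ρ(T) = max|λ| = 1.1594; 1.1594 > 1, so it fails to converge.

no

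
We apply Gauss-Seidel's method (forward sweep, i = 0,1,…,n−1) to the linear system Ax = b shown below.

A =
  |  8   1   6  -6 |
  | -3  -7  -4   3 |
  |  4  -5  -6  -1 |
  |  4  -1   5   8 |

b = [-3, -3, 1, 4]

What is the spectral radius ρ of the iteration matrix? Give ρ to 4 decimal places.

0.8276

Write A = D+L+U with D = diag(8, -7, -6, 8).
GS T = -(D+L)⁻¹U: row 0 first, T[0,1] = -(1)/(8) = -0.1250; later rows by forward substitution.
  T[0,:] = [+0.0000 -0.1250 -0.7500 +0.7500]
  T[1,:] = [+0.0000 +0.0536 -0.2500 +0.1071]
  T[2,:] = [+0.0000 -0.1280 -0.2917 +0.2440]
  T[3,:] = [+0.0000 +0.1492 +0.5260 -0.5141]
|λ(T)| sorted: 0.8276, 0.1305, 0.0551, 0.0000.
spectral radius ρ = 0.8276; 0.8276 < 1: convergent.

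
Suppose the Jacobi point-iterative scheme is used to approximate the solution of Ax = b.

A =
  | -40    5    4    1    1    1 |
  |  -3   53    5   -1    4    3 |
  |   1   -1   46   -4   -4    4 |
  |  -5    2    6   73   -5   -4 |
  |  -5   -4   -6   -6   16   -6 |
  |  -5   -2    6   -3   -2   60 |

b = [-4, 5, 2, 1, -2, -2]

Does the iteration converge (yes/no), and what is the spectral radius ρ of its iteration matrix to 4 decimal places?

yes, ρ = 0.2662

Let D = diag(-40, 53, 46, 73, 16, 60); L, U the strict triangles.
T_J = -D⁻¹(L+U): T[4,3] = -(-6)/(16) = +0.3750; T[4,4] = 0.
  T[0,:] = [+0.0000, +0.1250, +0.1000, +0.0250, +0.0250, +0.0250]
  T[1,:] = [+0.0566, +0.0000, -0.0943, +0.0189, -0.0755, -0.0566]
  T[2,:] = [-0.0217, +0.0217, +0.0000, +0.0870, +0.0870, -0.0870]
  T[3,:] = [+0.0685, -0.0274, -0.0822, +0.0000, +0.0685, +0.0548]
  T[4,:] = [+0.3125, +0.2500, +0.3750, +0.3750, +0.0000, +0.3750]
  T[5,:] = [+0.0833, +0.0333, -0.1000, +0.0500, +0.0333, +0.0000]
|eigenvalues of T|: 0.2662, 0.1990, 0.1990, 0.0933, 0.0933, 0.0266.
ρ = 0.2662; 0.2662 < 1 ⇒ converges.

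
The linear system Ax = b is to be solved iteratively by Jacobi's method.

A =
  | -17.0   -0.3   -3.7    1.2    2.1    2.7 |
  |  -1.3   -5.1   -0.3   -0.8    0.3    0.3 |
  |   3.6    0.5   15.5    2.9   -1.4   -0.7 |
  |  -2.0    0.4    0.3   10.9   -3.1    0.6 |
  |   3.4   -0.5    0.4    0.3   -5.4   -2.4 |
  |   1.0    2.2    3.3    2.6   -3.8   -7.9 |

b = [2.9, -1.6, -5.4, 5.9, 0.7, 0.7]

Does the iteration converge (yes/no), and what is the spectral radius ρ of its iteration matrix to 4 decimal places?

Let D = diag(-17, -5.1, 15.5, 10.9, -5.4, -7.9); L, U the strict triangles.
Jacobi: T = -D⁻¹(L+U), T[1,4] = -(0.3)/(-5.1) = +0.0588; T[1,1] = 0.
  T[0,:] = [+0.0000 -0.0176 -0.2176 +0.0706 +0.1235 +0.1588]
  T[1,:] = [-0.2549 +0.0000 -0.0588 -0.1569 +0.0588 +0.0588]
  T[2,:] = [-0.2323 -0.0323 +0.0000 -0.1871 +0.0903 +0.0452]
  T[3,:] = [+0.1835 -0.0367 -0.0275 +0.0000 +0.2844 -0.0550]
  T[4,:] = [+0.6296 -0.0926 +0.0741 +0.0556 +0.0000 -0.4444]
  T[5,:] = [+0.1266 +0.2785 +0.4177 +0.3291 -0.4810 +0.0000]
eigenvalue magnitudes: 0.7911, 0.5185, 0.2090, 0.2090, 0.0386, 0.0386.
ρ(T) = max|λ| = 0.7911; 0.7911 < 1, so it converges for any x₀.

yes, ρ = 0.7911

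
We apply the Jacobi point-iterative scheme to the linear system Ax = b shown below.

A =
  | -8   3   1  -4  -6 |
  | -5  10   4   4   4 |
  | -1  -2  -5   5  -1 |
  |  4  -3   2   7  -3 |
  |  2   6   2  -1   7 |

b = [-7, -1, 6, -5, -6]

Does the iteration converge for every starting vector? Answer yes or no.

no

Let D = diag(-8, 10, -5, 7, 7); L, U the strict triangles.
Jacobi T = -D⁻¹(L+U): T[3,1] = -(-3)/(7) = +0.4286; T[3,3] = 0.
  T[0,:] = [+0.0000  +0.3750  +0.1250  -0.5000  -0.7500]
  T[1,:] = [+0.5000  +0.0000  -0.4000  -0.4000  -0.4000]
  T[2,:] = [-0.2000  -0.4000  +0.0000  +1.0000  -0.2000]
  T[3,:] = [-0.5714  +0.4286  -0.2857  +0.0000  +0.4286]
  T[4,:] = [-0.2857  -0.8571  -0.2857  +0.1429  +0.0000]
|eigenvalues of T|: 1.1543, 0.8480, 0.7215, 0.7215, 0.6990.
ρ(T) = max|λ| = 1.1543; 1.1543 > 1 ⇒ diverges.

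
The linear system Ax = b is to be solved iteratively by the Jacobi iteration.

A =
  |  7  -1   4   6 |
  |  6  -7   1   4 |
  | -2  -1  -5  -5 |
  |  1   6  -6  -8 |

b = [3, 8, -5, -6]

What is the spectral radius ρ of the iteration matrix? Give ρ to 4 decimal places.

Write A = D+L+U with D = diag(7, -7, -5, -8).
T_J = -D⁻¹(L+U): T[3,1] = -(6)/(-8) = +0.7500; T[3,3] = 0.
  T[0,:] = [+0.0000  +0.1429  -0.5714  -0.8571]
  T[1,:] = [+0.8571  +0.0000  +0.1429  +0.5714]
  T[2,:] = [-0.4000  -0.2000  +0.0000  -1.0000]
  T[3,:] = [+0.1250  +0.7500  -0.7500  +0.0000]
|roots of det(T-λI)|: 1.3910, 0.9106, 0.3217, 0.3217.
ρ(T) = max|λ| = 1.3910; 1.3910 > 1: divergent.

1.3910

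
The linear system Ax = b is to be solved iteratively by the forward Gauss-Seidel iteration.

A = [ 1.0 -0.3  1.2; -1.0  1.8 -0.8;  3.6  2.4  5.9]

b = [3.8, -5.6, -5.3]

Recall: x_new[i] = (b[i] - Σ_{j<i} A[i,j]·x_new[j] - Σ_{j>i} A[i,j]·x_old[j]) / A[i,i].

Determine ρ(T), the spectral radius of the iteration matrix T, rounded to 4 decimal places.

0.8987

Split A = D + L + U, D = diag(1, 1.8, 5.9).
T_GS = -(D+L)⁻¹U: row 0 first, T[0,1] = -(-0.3)/(1) = +0.3000; later rows by forward substitution.
  T[0,:] = [+0.0000, +0.3000, -1.2000]
  T[1,:] = [+0.0000, +0.1667, -0.2222]
  T[2,:] = [+0.0000, -0.2508, +0.8226]
|roots of det(T-λI)|: 0.8987, 0.0905, 0.0000.
ρ = 0.8987; 0.8987 < 1: convergent.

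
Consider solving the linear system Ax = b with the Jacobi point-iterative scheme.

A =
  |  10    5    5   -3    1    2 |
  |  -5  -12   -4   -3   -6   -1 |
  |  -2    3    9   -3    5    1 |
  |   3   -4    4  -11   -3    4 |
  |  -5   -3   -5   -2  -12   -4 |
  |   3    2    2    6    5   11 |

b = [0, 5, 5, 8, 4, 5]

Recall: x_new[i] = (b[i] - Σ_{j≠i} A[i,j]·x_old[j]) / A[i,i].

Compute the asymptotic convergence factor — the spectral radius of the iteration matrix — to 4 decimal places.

1.1777

Diagonal D = diag(10, -12, 9, -11, -12, 11); L, U strict lower/upper.
T_J = -D⁻¹(L+U): T[1,2] = -(-4)/(-12) = -0.3333; T[1,1] = 0.
  T[0,:] = [+0.0000, -0.5000, -0.5000, +0.3000, -0.1000, -0.2000]
  T[1,:] = [-0.4167, +0.0000, -0.3333, -0.2500, -0.5000, -0.0833]
  T[2,:] = [+0.2222, -0.3333, +0.0000, +0.3333, -0.5556, -0.1111]
  T[3,:] = [+0.2727, -0.3636, +0.3636, +0.0000, -0.2727, +0.3636]
  T[4,:] = [-0.4167, -0.2500, -0.4167, -0.1667, +0.0000, -0.3333]
  T[5,:] = [-0.2727, -0.1818, -0.1818, -0.5455, -0.4545, +0.0000]
|λ(T)| sorted: 1.1777, 0.6880, 0.3648, 0.3648, 0.3149, 0.3149.
spectral radius ρ = 1.1777; 1.1777 > 1 ⇒ diverges.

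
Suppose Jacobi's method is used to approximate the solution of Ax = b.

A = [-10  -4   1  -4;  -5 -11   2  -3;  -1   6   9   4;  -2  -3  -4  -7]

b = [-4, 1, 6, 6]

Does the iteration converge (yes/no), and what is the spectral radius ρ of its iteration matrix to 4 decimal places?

yes, ρ = 0.8425

Let D = diag(-10, -11, 9, -7); L, U the strict triangles.
Jacobi T = -D⁻¹(L+U): T[1,2] = -(2)/(-11) = +0.1818; T[1,1] = 0.
  T[0,:] = [+0.0000  -0.4000  +0.1000  -0.4000]
  T[1,:] = [-0.4545  +0.0000  +0.1818  -0.2727]
  T[2,:] = [+0.1111  -0.6667  +0.0000  -0.4444]
  T[3,:] = [-0.2857  -0.4286  -0.5714  +0.0000]
eigenvalue magnitudes: 0.8425, 0.6256, 0.1313, 0.1313.
spectral radius ρ = 0.8425; 0.8425 < 1, so it converges for any x₀.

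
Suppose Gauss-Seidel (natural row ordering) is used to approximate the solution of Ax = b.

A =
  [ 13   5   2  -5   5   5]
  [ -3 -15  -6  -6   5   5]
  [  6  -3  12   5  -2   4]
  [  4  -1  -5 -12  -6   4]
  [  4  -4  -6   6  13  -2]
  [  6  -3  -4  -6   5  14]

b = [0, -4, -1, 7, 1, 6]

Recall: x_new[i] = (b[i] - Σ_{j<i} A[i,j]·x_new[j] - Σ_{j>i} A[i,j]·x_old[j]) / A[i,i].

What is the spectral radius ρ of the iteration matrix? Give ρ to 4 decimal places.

1.5716

Diagonal D = diag(13, -15, 12, -12, 13, 14); L, U strict lower/upper.
T_GS = -(D+L)⁻¹U: row 0 first, T[0,4] = -(5)/(13) = -0.3846; later rows by forward substitution.
  T[0,:] = [+0.0000, -0.3846, -0.1538, +0.3846, -0.3846, -0.3846]
  T[1,:] = [+0.0000, +0.0769, -0.3692, -0.4769, +0.4103, +0.4103]
  T[2,:] = [+0.0000, +0.2115, -0.0154, -0.7282, +0.4615, -0.0385]
  T[3,:] = [+0.0000, -0.2228, -0.0141, +0.4714, -0.8547, +0.1870]
  T[4,:] = [+0.0000, +0.3425, -0.0669, -0.8187, +0.8521, +0.2944]
  T[5,:] = [+0.0000, +0.0240, +0.0003, +0.0193, -0.2860, +0.2168]
moduli |λ_i(T)| = 1.5716, 0.2976, 0.1949, 0.1523, 0.1523, 0.0000.
ρ = 1.5716; 1.5716 > 1 ⇒ diverges.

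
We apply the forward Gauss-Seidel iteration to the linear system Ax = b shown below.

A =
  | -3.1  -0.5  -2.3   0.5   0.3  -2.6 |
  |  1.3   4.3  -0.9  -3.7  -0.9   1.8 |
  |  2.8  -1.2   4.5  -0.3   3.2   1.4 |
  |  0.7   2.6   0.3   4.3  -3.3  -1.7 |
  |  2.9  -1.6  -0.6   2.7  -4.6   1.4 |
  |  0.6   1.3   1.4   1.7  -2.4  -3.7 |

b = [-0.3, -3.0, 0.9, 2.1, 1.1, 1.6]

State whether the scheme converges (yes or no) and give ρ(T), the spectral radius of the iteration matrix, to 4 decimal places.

no, ρ = 1.2325

Write A = D+L+U with D = diag(-3.1, 4.3, 4.5, 4.3, -4.6, -3.7).
T_GS = -(D+L)⁻¹U: row 0 first, T[0,5] = -(-2.6)/(-3.1) = -0.8387; later rows by forward substitution.
  T[0,:] = [+0.0000  -0.1613  -0.7419  +0.1613  +0.0968  -0.8387]
  T[1,:] = [+0.0000  +0.0488  +0.4336  +0.8117  +0.1800  -0.1650]
  T[2,:] = [+0.0000  +0.1134  +0.5773  +0.1828  -0.7233  +0.1667]
  T[3,:] = [+0.0000  -0.0111  -0.1817  -0.5298  +0.6933  +0.6200]
  T[4,:] = [+0.0000  -0.1400  -0.8005  -0.5155  +0.4997  +0.1752]
  T[5,:] = [+0.0000  +0.1195  +0.6862  +0.4714  -0.2003  +0.0403]
|λ(T)| sorted: 1.2325, 0.5698, 0.2713, 0.2467, 0.0018, 0.0000.
ρ = 1.2325; 1.2325 > 1: divergent.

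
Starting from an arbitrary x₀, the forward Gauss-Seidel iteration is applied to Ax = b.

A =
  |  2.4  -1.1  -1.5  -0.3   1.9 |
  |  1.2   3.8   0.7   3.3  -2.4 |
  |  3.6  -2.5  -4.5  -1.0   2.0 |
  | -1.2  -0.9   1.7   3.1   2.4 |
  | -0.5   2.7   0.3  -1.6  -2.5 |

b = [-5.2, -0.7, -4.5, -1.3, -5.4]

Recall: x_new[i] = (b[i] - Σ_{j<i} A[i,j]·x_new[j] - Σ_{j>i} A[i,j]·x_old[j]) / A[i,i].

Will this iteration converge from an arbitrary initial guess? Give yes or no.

no

Let D = diag(2.4, 3.8, -4.5, 3.1, -2.5); L, U the strict triangles.
GS T = -(D+L)⁻¹U: row 0 first, T[0,4] = -(1.9)/(2.4) = -0.7917; later rows by forward substitution.
  T[0,:] = [+0.0000 +0.4583 +0.6250 +0.1250 -0.7917]
  T[1,:] = [+0.0000 -0.1447 -0.3816 -0.9079 +0.8816]
  T[2,:] = [+0.0000 +0.4471 +0.7120 +0.3822 -0.6787]
  T[3,:] = [+0.0000 -0.1098 -0.2593 -0.4248 -0.4525]
  T[4,:] = [+0.0000 -0.1241 -0.2857 -0.6878 +1.3186]
eigenvalue magnitudes: 1.5146, 0.5789, 0.5191, 0.0064, 0.0000.
spectral radius ρ = 1.5146; 1.5146 > 1: divergent.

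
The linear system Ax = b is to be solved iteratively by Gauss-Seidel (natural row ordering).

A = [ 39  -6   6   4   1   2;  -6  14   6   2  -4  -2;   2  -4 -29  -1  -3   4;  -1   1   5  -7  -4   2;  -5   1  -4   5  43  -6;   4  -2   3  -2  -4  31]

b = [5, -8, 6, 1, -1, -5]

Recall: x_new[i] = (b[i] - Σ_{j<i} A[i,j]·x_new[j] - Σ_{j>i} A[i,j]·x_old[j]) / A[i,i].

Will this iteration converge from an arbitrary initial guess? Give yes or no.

yes

Let D = diag(39, 14, -29, -7, 43, 31); L, U the strict triangles.
GS T = -(D+L)⁻¹U: row 0 first, T[0,1] = -(-6)/(39) = +0.1538; later rows by forward substitution.
  T[0,:] = [+0.0000  +0.1538  -0.1538  -0.1026  -0.0256  -0.0513]
  T[1,:] = [+0.0000  +0.0659  -0.4945  -0.1868  +0.2747  +0.1209]
  T[2,:] = [+0.0000  +0.0015  +0.0576  -0.0158  -0.1431  +0.1177]
  T[3,:] = [+0.0000  -0.0115  -0.0075  -0.0233  -0.6307  +0.3944]
  T[4,:] = [+0.0000  +0.0178  -0.0002  -0.0063  +0.0507  +0.0959]
  T[5,:] = [+0.0000  -0.0142  -0.0181  +0.0004  +0.0007  +0.0408]
|eigenvalues of T|: 0.2034, 0.1567, 0.1567, 0.0871, 0.0538, 0.0000.
ρ = 0.2034; 0.2034 < 1 ⇒ converges.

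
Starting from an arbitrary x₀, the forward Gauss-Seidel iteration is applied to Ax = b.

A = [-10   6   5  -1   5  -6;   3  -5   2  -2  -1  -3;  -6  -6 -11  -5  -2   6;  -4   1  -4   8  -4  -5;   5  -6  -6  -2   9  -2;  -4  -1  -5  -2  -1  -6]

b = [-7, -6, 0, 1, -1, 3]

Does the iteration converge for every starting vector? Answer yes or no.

A = D + L + U where D = diag(-10, -5, -11, 8, 9, -6).
GS T = -(D+L)⁻¹U: row 0 first, T[0,4] = -(5)/(-10) = +0.5000; later rows by forward substitution.
  T[0,:] = [+0.0000  +0.6000  +0.5000  -0.1000  +0.5000  -0.6000]
  T[1,:] = [+0.0000  +0.3600  +0.7000  -0.4600  +0.1000  -0.9600]
  T[2,:] = [+0.0000  -0.5236  -0.6545  -0.1491  -0.5091  +1.3964]
  T[3,:] = [+0.0000  -0.0068  -0.1648  -0.0670  +0.4830  +1.1432]
  T[4,:] = [+0.0000  -0.4439  -0.2841  -0.3654  -0.4432  +1.1005]
  T[5,:] = [+0.0000  +0.0526  +0.1977  +0.3508  -0.0129  -1.1681]
|λ(T)| sorted: 1.6132, 0.6199, 0.6199, 0.3977, 0.0328, 0.0000.
ρ = 1.6132; 1.6132 > 1, so it fails to converge.

no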